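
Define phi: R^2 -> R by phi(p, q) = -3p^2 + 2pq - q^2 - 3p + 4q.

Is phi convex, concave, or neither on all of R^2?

concave

phi is quadratic, so its Hessian is the constant matrix H = [[-6, 2], [2, -2]].
det(H) = 8, tr(H) = -8.
det(H) > 0 and tr(H) < 0, so H is negative definite everywhere: concave.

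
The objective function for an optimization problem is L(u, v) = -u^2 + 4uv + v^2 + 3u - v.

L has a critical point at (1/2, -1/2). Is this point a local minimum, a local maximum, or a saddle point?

The Hessian of L is constant: H = [[-2, 4], [4, 2]].
det(H) = (-2)·2 − 4² = -20.
Since det(H) < 0, H is indefinite and the critical point is a saddle point.

saddle point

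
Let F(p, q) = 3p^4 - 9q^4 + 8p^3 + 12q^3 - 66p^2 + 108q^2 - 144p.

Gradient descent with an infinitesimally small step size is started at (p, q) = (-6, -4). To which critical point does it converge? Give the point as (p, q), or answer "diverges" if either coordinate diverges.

diverges

F is separable, so gradient descent decouples: p follows -∂F/∂p, q follows -∂F/∂q.
∂F/∂p = 12(p - 3)(p + 1)(p + 4); at p=-6 this is -1080, so p increases.
∂F/∂q = -36q(q - 3)(q + 2); at q=-4 this is 2016, so q decreases.
The q-coordinate has no critical point in that direction and runs off to infinity.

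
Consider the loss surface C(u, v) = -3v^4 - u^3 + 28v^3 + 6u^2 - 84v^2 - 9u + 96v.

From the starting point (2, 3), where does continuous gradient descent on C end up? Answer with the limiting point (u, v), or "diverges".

C is separable, so gradient descent decouples: u follows -∂C/∂u, v follows -∂C/∂v.
∂C/∂u = -3(u - 3)(u - 1); at u=2 this is 3, so u decreases.
∂C/∂v = -12(v - 4)(v - 2)(v - 1); at v=3 this is 24, so v decreases.
u converges to its nearest critical value 1 (a local min of the u-part); v converges to 2. The iterate converges to (1, 2).

(1, 2)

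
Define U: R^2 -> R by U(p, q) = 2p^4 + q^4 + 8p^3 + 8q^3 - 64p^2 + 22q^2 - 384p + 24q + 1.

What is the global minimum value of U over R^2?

-1544

U(p,q) separates as A(p) + B(q) + 1, so its minimum is min A + min B + 1.
A'(p) = 8(p - 4)(p + 3)(p + 4) vanishes at p ∈ {-4, -3, 4}; B'(q) = 4(q + 1)(q + 2)(q + 3) vanishes at q ∈ {-3, -2, -1}.
Local minima of A (where A''>0): A(-4)=512, A(4)=-1536. Local minima of B: B(-3)=-9, B(-1)=-9.
So the global minimum of U is A(4) + B(-3) + 1 = -1536 − 9 + 1 = -1544, attained at (4, -3).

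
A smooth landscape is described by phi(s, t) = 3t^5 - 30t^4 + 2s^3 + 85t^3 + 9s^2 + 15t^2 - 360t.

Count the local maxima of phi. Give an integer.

phi separates as a function of s plus a function of t, so ∇phi=0 decouples.
∂phi/∂s = 6s(s + 3) = 0 at s ∈ {-3, 0}; ∂phi/∂t = 15(t - 4)(t - 3)(t - 2)(t + 1) = 0 at t ∈ {-1, 2, 3, 4}.
The Hessian is diagonal: diag(phi_ss, phi_tt). Second derivatives: phi_ss(-3)=-18, phi_ss(0)=18; phi_tt(-1)=-900, phi_tt(2)=90, phi_tt(3)=-60, phi_tt(4)=150.
Local maxima occur where both diagonal entries negative: (-3, -1), (-3, 3). Count: 2.

2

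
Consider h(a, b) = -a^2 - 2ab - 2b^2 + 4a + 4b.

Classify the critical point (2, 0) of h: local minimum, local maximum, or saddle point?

The Hessian of h is constant: H = [[-2, -2], [-2, -4]].
det(H) = (-2)·(-4) − (-2)² = 4.
det(H) > 0 and tr(H) = -6 < 0, so H is negative definite and the point is a local maximum.

local maximum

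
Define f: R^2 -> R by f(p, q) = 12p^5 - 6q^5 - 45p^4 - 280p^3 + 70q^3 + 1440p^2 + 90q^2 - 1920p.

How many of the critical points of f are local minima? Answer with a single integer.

4

f separates as a function of p plus a function of q, so ∇f=0 decouples.
∂f/∂p = 60(p - 4)(p - 2)(p - 1)(p + 4) = 0 at p ∈ {-4, 1, 2, 4}; ∂f/∂q = -30q(q - 3)(q + 1)(q + 2) = 0 at q ∈ {-2, -1, 0, 3}.
The Hessian is diagonal: diag(f_pp, f_qq). Second derivatives: f_pp(-4)=-14400, f_pp(1)=900, f_pp(2)=-720, f_pp(4)=2880; f_qq(-2)=300, f_qq(-1)=-120, f_qq(0)=180, f_qq(3)=-1800.
Local minima occur where both diagonal entries positive: (1, -2), (1, 0), (4, -2), (4, 0). Count: 4.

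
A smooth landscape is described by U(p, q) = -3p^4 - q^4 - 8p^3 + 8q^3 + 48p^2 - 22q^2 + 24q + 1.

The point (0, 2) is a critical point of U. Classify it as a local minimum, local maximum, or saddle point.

local minimum

The mixed partial ∂²U/∂p∂q is 0, so the Hessian at any point is diag(U_pp, U_qq) = diag(12(-3p^2 - 4p + 8), 4(-3q^2 + 12q - 11)).
At (0, 2): H = diag(96, 4).
Both eigenvalues are positive, so H is positive definite: a local minimum.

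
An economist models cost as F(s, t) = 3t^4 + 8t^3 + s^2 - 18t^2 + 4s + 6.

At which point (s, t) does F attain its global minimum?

(-2, -3)

F(s,t) separates as P(s) + Q(t) + 6, so its minimum is min P + min Q + 6.
P'(s) = 2s + 4 vanishes at s ∈ {-2}; Q'(t) = 12t(t - 1)(t + 3) vanishes at t ∈ {-3, 0, 1}.
Local minima of P (where P''>0): P(-2)=-4. Local minima of Q: Q(-3)=-135, Q(1)=-7.
So the global minimum of F is P(-2) + Q(-3) + 6 = -4 − 135 + 6 = -133, attained at (-2, -3).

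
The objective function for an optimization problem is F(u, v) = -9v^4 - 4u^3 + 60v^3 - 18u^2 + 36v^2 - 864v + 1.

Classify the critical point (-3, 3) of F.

The mixed partial ∂²F/∂u∂v is 0, so the Hessian at any point is diag(F_uu, F_vv) = diag(-12(2u + 3), 36(-3v^2 + 10v + 2)).
At (-3, 3): H = diag(36, 180).
Both eigenvalues are positive, so H is positive definite: a local minimum.

local minimum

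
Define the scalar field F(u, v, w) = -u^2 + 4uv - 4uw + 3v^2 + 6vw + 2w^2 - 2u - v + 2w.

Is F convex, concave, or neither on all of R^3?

F is quadratic, so its Hessian is the constant matrix H = [[-2, 4, -4], [4, 6, 6], [-4, 6, 4]].
Leading principal minors: -2, -28, -328.
Neither pattern holds ⇒ H is indefinite ⇒ neither convex nor concave.

neither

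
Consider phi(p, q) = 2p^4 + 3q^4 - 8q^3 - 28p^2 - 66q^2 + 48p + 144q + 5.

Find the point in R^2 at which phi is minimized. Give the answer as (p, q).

phi(p,q) separates as A(p) + B(q) + 5, so its minimum is min A + min B + 5.
A'(p) = 8(p - 2)(p - 1)(p + 3) vanishes at p ∈ {-3, 1, 2}; B'(q) = 12(q - 4)(q - 1)(q + 3) vanishes at q ∈ {-3, 1, 4}.
Local minima of A (where A''>0): A(-3)=-234, A(2)=16. Local minima of B: B(-3)=-567, B(4)=-224.
So the global minimum of phi is A(-3) + B(-3) + 5 = -234 − 567 + 5 = -796, attained at (-3, -3).

(-3, -3)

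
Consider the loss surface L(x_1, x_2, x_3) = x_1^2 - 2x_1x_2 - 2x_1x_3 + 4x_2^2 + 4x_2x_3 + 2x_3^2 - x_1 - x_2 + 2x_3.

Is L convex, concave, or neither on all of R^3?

convex

L is quadratic, so its Hessian is the constant matrix H = [[2, -2, -2], [-2, 8, 4], [-2, 4, 4]].
Leading principal minors: 2, 12, 16.
All positive ⇒ H ≻ 0 ⇒ convex.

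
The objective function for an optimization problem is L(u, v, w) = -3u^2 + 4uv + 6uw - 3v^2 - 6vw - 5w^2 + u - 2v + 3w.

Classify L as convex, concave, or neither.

L is quadratic, so its Hessian is the constant matrix H = [[-6, 4, 6], [4, -6, -6], [6, -6, -10]].
Leading principal minors: -6, 20, -56.
Signs alternate −, +, − ⇒ H ≺ 0 ⇒ concave.

concave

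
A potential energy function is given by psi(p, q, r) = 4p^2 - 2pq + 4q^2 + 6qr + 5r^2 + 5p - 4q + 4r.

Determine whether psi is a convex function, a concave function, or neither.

convex

psi is quadratic, so its Hessian is the constant matrix H = [[8, -2, 0], [-2, 8, 6], [0, 6, 10]].
Leading principal minors: 8, 60, 312.
All positive ⇒ H ≻ 0 ⇒ convex.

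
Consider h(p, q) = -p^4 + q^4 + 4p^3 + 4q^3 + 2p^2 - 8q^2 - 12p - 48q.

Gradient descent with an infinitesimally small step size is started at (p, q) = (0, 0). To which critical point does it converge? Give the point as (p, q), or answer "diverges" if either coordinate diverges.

(1, 2)

h is separable, so gradient descent decouples: p follows -∂h/∂p, q follows -∂h/∂q.
∂h/∂p = -4(p - 3)(p - 1)(p + 1); at p=0 this is -12, so p increases.
∂h/∂q = 4(q - 2)(q + 2)(q + 3); at q=0 this is -48, so q increases.
p converges to its nearest critical value 1 (a local min of the p-part); q converges to 2. The iterate converges to (1, 2).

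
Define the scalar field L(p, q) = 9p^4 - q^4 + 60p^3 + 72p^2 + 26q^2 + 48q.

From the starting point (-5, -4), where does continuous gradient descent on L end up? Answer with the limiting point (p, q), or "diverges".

diverges

L is separable, so gradient descent decouples: p follows -∂L/∂p, q follows -∂L/∂q.
∂L/∂p = 36p(p + 1)(p + 4); at p=-5 this is -720, so p increases.
∂L/∂q = -4(q - 4)(q + 1)(q + 3); at q=-4 this is 96, so q decreases.
The q-coordinate has no critical point in that direction and runs off to infinity.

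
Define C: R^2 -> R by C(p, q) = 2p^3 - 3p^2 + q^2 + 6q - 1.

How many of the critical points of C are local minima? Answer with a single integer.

1

C separates as a function of p plus a function of q, so ∇C=0 decouples.
∂C/∂p = 6p(p - 1) = 0 at p ∈ {0, 1}; ∂C/∂q = 2(q + 3) = 0 at q ∈ {-3}.
The Hessian is diagonal: diag(C_pp, C_qq). Second derivatives: C_pp(0)=-6, C_pp(1)=6; C_qq(-3)=2.
Local minima occur where both diagonal entries positive: (1, -3). Count: 1.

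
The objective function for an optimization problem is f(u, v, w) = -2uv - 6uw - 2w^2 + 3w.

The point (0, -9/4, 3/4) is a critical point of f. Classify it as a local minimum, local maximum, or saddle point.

saddle point

The Hessian is constant: H = [[0, -2, -6], [-2, 0, 0], [-6, 0, -4]].
Leading principal minors: Δ₁ = 0, Δ₂ = -4, Δ₃ = 16.
The minors fit neither the all-positive nor the alternating-sign pattern, so H is indefinite: a saddle point.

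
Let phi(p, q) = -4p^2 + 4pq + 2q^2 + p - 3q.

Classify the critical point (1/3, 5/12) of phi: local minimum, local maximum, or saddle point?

saddle point

The Hessian of phi is constant: H = [[-8, 4], [4, 4]].
det(H) = (-8)·4 − 4² = -48.
Since det(H) < 0, H is indefinite and the critical point is a saddle point.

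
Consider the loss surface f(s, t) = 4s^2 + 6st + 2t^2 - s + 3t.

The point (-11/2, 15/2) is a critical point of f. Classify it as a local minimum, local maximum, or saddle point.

saddle point

The Hessian of f is constant: H = [[8, 6], [6, 4]].
det(H) = 8·4 − 6² = -4.
Since det(H) < 0, H is indefinite and the critical point is a saddle point.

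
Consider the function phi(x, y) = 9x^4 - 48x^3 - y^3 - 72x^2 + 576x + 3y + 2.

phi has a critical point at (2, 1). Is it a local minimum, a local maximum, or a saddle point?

local maximum

The mixed partial ∂²phi/∂x∂y is 0, so the Hessian at any point is diag(phi_xx, phi_yy) = diag(36(3x^2 - 8x - 4), -6y).
At (2, 1): H = diag(-288, -6).
Both eigenvalues are negative, so H is negative definite: a local maximum.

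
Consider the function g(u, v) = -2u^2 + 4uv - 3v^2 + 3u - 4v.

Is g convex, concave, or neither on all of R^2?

concave

g is quadratic, so its Hessian is the constant matrix H = [[-4, 4], [4, -6]].
det(H) = 8, tr(H) = -10.
det(H) > 0 and tr(H) < 0, so H is negative definite everywhere: concave.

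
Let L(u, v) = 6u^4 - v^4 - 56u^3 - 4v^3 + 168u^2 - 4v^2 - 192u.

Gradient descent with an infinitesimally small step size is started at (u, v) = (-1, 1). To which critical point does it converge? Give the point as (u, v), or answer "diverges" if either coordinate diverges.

L is separable, so gradient descent decouples: u follows -∂L/∂u, v follows -∂L/∂v.
∂L/∂u = 24(u - 4)(u - 2)(u - 1); at u=-1 this is -720, so u increases.
∂L/∂v = -4v(v + 1)(v + 2); at v=1 this is -24, so v increases.
The v-coordinate has no critical point in that direction and runs off to infinity.

diverges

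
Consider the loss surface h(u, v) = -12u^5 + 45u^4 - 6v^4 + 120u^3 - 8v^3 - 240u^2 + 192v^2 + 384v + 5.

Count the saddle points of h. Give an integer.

6

h separates as a function of u plus a function of v, so ∇h=0 decouples.
∂h/∂u = -60u(u - 4)(u - 1)(u + 2) = 0 at u ∈ {-2, 0, 1, 4}; ∂h/∂v = -24(v - 4)(v + 1)(v + 4) = 0 at v ∈ {-4, -1, 4}.
The Hessian is diagonal: diag(h_uu, h_vv). Second derivatives: h_uu(-2)=2160, h_uu(0)=-480, h_uu(1)=540, h_uu(4)=-4320; h_vv(-4)=-576, h_vv(-1)=360, h_vv(4)=-960.
Saddle points occur where the two diagonal entries have opposite signs: (-2, -4), (-2, 4), (0, -1), (1, -4), (1, 4), (4, -1). Count: 6.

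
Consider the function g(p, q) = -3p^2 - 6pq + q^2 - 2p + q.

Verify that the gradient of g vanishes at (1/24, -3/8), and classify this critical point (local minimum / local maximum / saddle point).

saddle point

∇g = (-6p - 6q - 2, -6p + 2q + 1); substituting (1/24, -3/8) gives ∇g = (0, 0), so (1/24, -3/8) is indeed a critical point.
The Hessian of g is constant: H = [[-6, -6], [-6, 2]].
det(H) = (-6)·2 − (-6)² = -48.
Since det(H) < 0, H is indefinite and the critical point is a saddle point.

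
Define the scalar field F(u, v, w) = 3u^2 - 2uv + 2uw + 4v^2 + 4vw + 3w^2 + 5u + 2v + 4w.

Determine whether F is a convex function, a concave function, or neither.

convex

F is quadratic, so its Hessian is the constant matrix H = [[6, -2, 2], [-2, 8, 4], [2, 4, 6]].
Leading principal minors: 6, 44, 104.
All positive ⇒ H ≻ 0 ⇒ convex.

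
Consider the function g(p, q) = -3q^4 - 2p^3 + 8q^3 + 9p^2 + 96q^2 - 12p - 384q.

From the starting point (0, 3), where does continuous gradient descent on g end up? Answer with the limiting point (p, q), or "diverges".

g is separable, so gradient descent decouples: p follows -∂g/∂p, q follows -∂g/∂q.
∂g/∂p = -6(p - 2)(p - 1); at p=0 this is -12, so p increases.
∂g/∂q = -12(q - 4)(q - 2)(q + 4); at q=3 this is 84, so q decreases.
p converges to its nearest critical value 1 (a local min of the p-part); q converges to 2. The iterate converges to (1, 2).

(1, 2)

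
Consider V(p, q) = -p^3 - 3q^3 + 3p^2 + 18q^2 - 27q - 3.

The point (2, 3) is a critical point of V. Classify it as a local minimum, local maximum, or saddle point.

The mixed partial ∂²V/∂p∂q is 0, so the Hessian at any point is diag(V_pp, V_qq) = diag(6(-p + 1), 18(-q + 2)).
At (2, 3): H = diag(-6, -18).
Both eigenvalues are negative, so H is negative definite: a local maximum.

local maximum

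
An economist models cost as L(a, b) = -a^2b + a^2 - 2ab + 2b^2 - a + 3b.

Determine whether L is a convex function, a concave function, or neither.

neither

The term -a^2b is cubic, so the Hessian is not constant.
∂²L/∂a² = -2b + 2, which takes both signs as b varies (negative for sufficiently large b). A diagonal entry of the Hessian changing sign means the Hessian is neither positive- nor negative-semidefinite on all of R^2.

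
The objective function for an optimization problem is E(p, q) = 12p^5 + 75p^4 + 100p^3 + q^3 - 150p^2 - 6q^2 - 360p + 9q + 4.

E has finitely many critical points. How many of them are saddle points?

E separates as a function of p plus a function of q, so ∇E=0 decouples.
∂E/∂p = 60(p - 1)(p + 1)(p + 2)(p + 3) = 0 at p ∈ {-3, -2, -1, 1}; ∂E/∂q = 3(q - 3)(q - 1) = 0 at q ∈ {1, 3}.
The Hessian is diagonal: diag(E_pp, E_qq). Second derivatives: E_pp(-3)=-480, E_pp(-2)=180, E_pp(-1)=-240, E_pp(1)=1440; E_qq(1)=-6, E_qq(3)=6.
Saddle points occur where the two diagonal entries have opposite signs: (-3, 3), (-2, 1), (-1, 3), (1, 1). Count: 4.

4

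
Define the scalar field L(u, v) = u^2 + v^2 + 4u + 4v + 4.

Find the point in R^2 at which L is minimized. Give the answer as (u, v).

(-2, -2)

L(u,v) separates as P(u) + Q(v) + 4, so its minimum is min P + min Q + 4.
P'(u) = 2u + 4 vanishes at u ∈ {-2}; Q'(v) = 2v + 4 vanishes at v ∈ {-2}.
Local minima of P (where P''>0): P(-2)=-4. Local minima of Q: Q(-2)=-4.
So the global minimum of L is P(-2) + Q(-2) + 4 = -4 − 4 + 4 = -4, attained at (-2, -2).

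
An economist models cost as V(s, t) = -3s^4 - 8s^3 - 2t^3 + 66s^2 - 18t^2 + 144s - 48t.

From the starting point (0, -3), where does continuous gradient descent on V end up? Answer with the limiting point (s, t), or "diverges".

(-1, -4)

V is separable, so gradient descent decouples: s follows -∂V/∂s, t follows -∂V/∂t.
∂V/∂s = -12(s - 3)(s + 1)(s + 4); at s=0 this is 144, so s decreases.
∂V/∂t = -6(t + 2)(t + 4); at t=-3 this is 6, so t decreases.
s converges to its nearest critical value -1 (a local min of the s-part); t converges to -4. The iterate converges to (-1, -4).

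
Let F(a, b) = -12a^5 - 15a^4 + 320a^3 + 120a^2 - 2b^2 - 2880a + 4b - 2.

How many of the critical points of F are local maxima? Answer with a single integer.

F separates as a function of a plus a function of b, so ∇F=0 decouples.
∂F/∂a = -60(a - 3)(a - 2)(a + 2)(a + 4) = 0 at a ∈ {-4, -2, 2, 3}; ∂F/∂b = -4(b - 1) = 0 at b ∈ {1}.
The Hessian is diagonal: diag(F_aa, F_bb). Second derivatives: F_aa(-4)=5040, F_aa(-2)=-2400, F_aa(2)=1440, F_aa(3)=-2100; F_bb(1)=-4.
Local maxima occur where both diagonal entries negative: (-2, 1), (3, 1). Count: 2.

2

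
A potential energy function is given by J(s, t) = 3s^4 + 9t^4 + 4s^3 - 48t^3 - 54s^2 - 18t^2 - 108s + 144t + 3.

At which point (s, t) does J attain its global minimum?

J(s,t) separates as P(s) + Q(t) + 3, so its minimum is min P + min Q + 3.
P'(s) = 12(s - 3)(s + 1)(s + 3) vanishes at s ∈ {-3, -1, 3}; Q'(t) = 36(t - 4)(t - 1)(t + 1) vanishes at t ∈ {-1, 1, 4}.
Local minima of P (where P''>0): P(-3)=-27, P(3)=-459. Local minima of Q: Q(-1)=-105, Q(4)=-480.
So the global minimum of J is P(3) + Q(4) + 3 = -459 − 480 + 3 = -936, attained at (3, 4).

(3, 4)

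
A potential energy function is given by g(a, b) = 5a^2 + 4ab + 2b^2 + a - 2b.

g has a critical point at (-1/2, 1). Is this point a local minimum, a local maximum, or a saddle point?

local minimum

The Hessian of g is constant: H = [[10, 4], [4, 4]].
det(H) = 10·4 − 4² = 24.
det(H) > 0 and tr(H) = 14 > 0, so H is positive definite and the point is a local minimum.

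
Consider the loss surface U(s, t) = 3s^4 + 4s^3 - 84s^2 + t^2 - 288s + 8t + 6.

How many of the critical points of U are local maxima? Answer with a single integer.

U separates as a function of s plus a function of t, so ∇U=0 decouples.
∂U/∂s = 12(s - 4)(s + 2)(s + 3) = 0 at s ∈ {-3, -2, 4}; ∂U/∂t = 2(t + 4) = 0 at t ∈ {-4}.
The Hessian is diagonal: diag(U_ss, U_tt). Second derivatives: U_ss(-3)=84, U_ss(-2)=-72, U_ss(4)=504; U_tt(-4)=2.
Local maxima occur where both diagonal entries negative: none. Count: 0.

0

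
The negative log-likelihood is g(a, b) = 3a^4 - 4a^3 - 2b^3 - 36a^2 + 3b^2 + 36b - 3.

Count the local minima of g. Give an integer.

g separates as a function of a plus a function of b, so ∇g=0 decouples.
∂g/∂a = 12a(a - 3)(a + 2) = 0 at a ∈ {-2, 0, 3}; ∂g/∂b = -6(b - 3)(b + 2) = 0 at b ∈ {-2, 3}.
The Hessian is diagonal: diag(g_aa, g_bb). Second derivatives: g_aa(-2)=120, g_aa(0)=-72, g_aa(3)=180; g_bb(-2)=30, g_bb(3)=-30.
Local minima occur where both diagonal entries positive: (-2, -2), (3, -2). Count: 2.

2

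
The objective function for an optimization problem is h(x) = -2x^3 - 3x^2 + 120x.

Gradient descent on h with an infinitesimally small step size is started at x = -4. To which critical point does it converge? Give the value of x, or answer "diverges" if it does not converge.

h'(x) = -6(x - 4)(x + 5), so h'(-4) = 48.
Gradient descent moves in the -h' direction, i.e. x is decreasing.
The nearest critical point in that direction is x = -5, where h'' = 54 > 0 (a local minimum). The iterate converges there.

-5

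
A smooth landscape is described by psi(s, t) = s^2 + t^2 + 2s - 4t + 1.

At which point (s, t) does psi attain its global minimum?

psi(s,t) separates as P(s) + Q(t) + 1, so its minimum is min P + min Q + 1.
P'(s) = 2s + 2 vanishes at s ∈ {-1}; Q'(t) = 2(t - 2) vanishes at t ∈ {2}.
Local minima of P (where P''>0): P(-1)=-1. Local minima of Q: Q(2)=-4.
So the global minimum of psi is P(-1) + Q(2) + 1 = -1 − 4 + 1 = -4, attained at (-1, 2).

(-1, 2)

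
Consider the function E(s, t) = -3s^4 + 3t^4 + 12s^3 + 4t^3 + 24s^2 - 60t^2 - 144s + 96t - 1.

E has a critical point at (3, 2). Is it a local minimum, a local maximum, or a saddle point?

The mixed partial ∂²E/∂s∂t is 0, so the Hessian at any point is diag(E_ss, E_tt) = diag(12(-3s^2 + 6s + 4), 12(3t^2 + 2t - 10)).
At (3, 2): H = diag(-60, 72).
The eigenvalues have opposite signs, so H is indefinite: a saddle point.

saddle point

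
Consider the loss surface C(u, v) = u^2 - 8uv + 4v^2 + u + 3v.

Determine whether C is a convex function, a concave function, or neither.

neither

C is quadratic, so its Hessian is the constant matrix H = [[2, -8], [-8, 8]].
det(H) = -48, tr(H) = 10.
det(H) < 0, so H is indefinite: neither convex nor concave.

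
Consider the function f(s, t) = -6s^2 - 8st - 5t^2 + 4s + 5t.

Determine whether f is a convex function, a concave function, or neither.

f is quadratic, so its Hessian is the constant matrix H = [[-12, -8], [-8, -10]].
det(H) = 56, tr(H) = -22.
det(H) > 0 and tr(H) < 0, so H is negative definite everywhere: concave.

concave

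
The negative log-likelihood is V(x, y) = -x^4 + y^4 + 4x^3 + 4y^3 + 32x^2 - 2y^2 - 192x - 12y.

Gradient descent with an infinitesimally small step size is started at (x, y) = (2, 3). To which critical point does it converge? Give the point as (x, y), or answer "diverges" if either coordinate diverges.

V is separable, so gradient descent decouples: x follows -∂V/∂x, y follows -∂V/∂y.
∂V/∂x = -4(x - 4)(x - 3)(x + 4); at x=2 this is -48, so x increases.
∂V/∂y = 4(y - 1)(y + 1)(y + 3); at y=3 this is 192, so y decreases.
x converges to its nearest critical value 3 (a local min of the x-part); y converges to 1. The iterate converges to (3, 1).

(3, 1)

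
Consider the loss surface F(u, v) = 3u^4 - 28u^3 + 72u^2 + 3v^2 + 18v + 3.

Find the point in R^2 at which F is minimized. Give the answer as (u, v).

(0, -3)

F(u,v) separates as P(u) + Q(v) + 3, so its minimum is min P + min Q + 3.
P'(u) = 12u(u - 4)(u - 3) vanishes at u ∈ {0, 3, 4}; Q'(v) = 6v + 18 vanishes at v ∈ {-3}.
Local minima of P (where P''>0): P(0)=0, P(4)=128. Local minima of Q: Q(-3)=-27.
So the global minimum of F is P(0) + Q(-3) + 3 = 0 − 27 + 3 = -24, attained at (0, -3).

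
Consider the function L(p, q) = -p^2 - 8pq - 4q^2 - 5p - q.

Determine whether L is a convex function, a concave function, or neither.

neither

L is quadratic, so its Hessian is the constant matrix H = [[-2, -8], [-8, -8]].
det(H) = -48, tr(H) = -10.
det(H) < 0, so H is indefinite: neither convex nor concave.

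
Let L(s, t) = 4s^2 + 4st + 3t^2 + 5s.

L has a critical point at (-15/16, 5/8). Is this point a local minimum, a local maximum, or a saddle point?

local minimum

The Hessian of L is constant: H = [[8, 4], [4, 6]].
det(H) = 8·6 − 4² = 32.
det(H) > 0 and tr(H) = 14 > 0, so H is positive definite and the point is a local minimum.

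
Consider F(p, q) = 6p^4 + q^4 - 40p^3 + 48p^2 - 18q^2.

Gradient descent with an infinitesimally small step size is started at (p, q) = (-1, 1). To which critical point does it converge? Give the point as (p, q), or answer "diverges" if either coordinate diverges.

(0, 3)

F is separable, so gradient descent decouples: p follows -∂F/∂p, q follows -∂F/∂q.
∂F/∂p = 24p(p - 4)(p - 1); at p=-1 this is -240, so p increases.
∂F/∂q = 4q(q - 3)(q + 3); at q=1 this is -32, so q increases.
p converges to its nearest critical value 0 (a local min of the p-part); q converges to 3. The iterate converges to (0, 3).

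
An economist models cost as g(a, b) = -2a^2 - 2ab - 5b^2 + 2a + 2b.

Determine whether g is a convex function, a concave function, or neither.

concave

g is quadratic, so its Hessian is the constant matrix H = [[-4, -2], [-2, -10]].
det(H) = 36, tr(H) = -14.
det(H) > 0 and tr(H) < 0, so H is negative definite everywhere: concave.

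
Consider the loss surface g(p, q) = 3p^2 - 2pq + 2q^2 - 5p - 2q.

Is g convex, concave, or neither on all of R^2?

g is quadratic, so its Hessian is the constant matrix H = [[6, -2], [-2, 4]].
det(H) = 20, tr(H) = 10.
det(H) > 0 and tr(H) > 0, so H is positive definite everywhere: convex.

convex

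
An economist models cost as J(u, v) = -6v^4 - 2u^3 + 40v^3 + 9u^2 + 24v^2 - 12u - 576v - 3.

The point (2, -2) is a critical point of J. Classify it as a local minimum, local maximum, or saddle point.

local maximum

The mixed partial ∂²J/∂u∂v is 0, so the Hessian at any point is diag(J_uu, J_vv) = diag(6(-2u + 3), 24(-3v^2 + 10v + 2)).
At (2, -2): H = diag(-6, -720).
Both eigenvalues are negative, so H is negative definite: a local maximum.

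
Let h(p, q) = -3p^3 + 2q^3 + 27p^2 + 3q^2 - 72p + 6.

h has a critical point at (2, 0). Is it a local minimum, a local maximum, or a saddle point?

The mixed partial ∂²h/∂p∂q is 0, so the Hessian at any point is diag(h_pp, h_qq) = diag(18(-p + 3), 6(2q + 1)).
At (2, 0): H = diag(18, 6).
Both eigenvalues are positive, so H is positive definite: a local minimum.

local minimum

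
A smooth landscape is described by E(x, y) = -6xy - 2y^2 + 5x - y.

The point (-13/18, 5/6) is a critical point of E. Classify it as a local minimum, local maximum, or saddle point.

saddle point

The Hessian of E is constant: H = [[0, -6], [-6, -4]].
det(H) = 0·(-4) − (-6)² = -36.
Since det(H) < 0, H is indefinite and the critical point is a saddle point.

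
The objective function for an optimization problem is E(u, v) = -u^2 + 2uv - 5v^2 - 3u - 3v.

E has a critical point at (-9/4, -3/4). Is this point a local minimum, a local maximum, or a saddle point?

The Hessian of E is constant: H = [[-2, 2], [2, -10]].
det(H) = (-2)·(-10) − 2² = 16.
det(H) > 0 and tr(H) = -12 < 0, so H is negative definite and the point is a local maximum.

local maximum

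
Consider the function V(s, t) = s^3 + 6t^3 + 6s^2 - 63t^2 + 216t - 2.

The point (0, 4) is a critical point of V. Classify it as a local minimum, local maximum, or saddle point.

local minimum

The mixed partial ∂²V/∂s∂t is 0, so the Hessian at any point is diag(V_ss, V_tt) = diag(6(s + 2), 18(2t - 7)).
At (0, 4): H = diag(12, 18).
Both eigenvalues are positive, so H is positive definite: a local minimum.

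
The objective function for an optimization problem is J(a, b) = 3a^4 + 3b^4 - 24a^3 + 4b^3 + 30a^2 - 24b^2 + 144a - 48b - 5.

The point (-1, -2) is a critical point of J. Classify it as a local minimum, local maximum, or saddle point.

The mixed partial ∂²J/∂a∂b is 0, so the Hessian at any point is diag(J_aa, J_bb) = diag(12(3a^2 - 12a + 5), 12(3b^2 + 2b - 4)).
At (-1, -2): H = diag(240, 48).
Both eigenvalues are positive, so H is positive definite: a local minimum.

local minimum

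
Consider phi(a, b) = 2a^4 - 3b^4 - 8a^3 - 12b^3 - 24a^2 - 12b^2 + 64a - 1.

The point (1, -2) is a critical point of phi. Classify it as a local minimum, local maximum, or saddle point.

The mixed partial ∂²phi/∂a∂b is 0, so the Hessian at any point is diag(phi_aa, phi_bb) = diag(24(a^2 - 2a - 2), -12(3b^2 + 6b + 2)).
At (1, -2): H = diag(-72, -24).
Both eigenvalues are negative, so H is negative definite: a local maximum.

local maximum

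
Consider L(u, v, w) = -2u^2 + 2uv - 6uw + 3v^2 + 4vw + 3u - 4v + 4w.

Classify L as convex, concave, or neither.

L is quadratic, so its Hessian is the constant matrix H = [[-4, 2, -6], [2, 6, 4], [-6, 4, 0]].
Leading principal minors: -4, -28, -248.
Neither pattern holds ⇒ H is indefinite ⇒ neither convex nor concave.

neither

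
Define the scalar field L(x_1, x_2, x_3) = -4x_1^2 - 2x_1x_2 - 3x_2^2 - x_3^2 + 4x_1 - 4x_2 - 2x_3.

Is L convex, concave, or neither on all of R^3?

concave

L is quadratic, so its Hessian is the constant matrix H = [[-8, -2, 0], [-2, -6, 0], [0, 0, -2]].
Leading principal minors: -8, 44, -88.
Signs alternate −, +, − ⇒ H ≺ 0 ⇒ concave.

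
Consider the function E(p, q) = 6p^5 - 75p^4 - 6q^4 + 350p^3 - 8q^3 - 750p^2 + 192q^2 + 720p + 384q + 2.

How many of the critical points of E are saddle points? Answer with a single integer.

6

E separates as a function of p plus a function of q, so ∇E=0 decouples.
∂E/∂p = 30(p - 4)(p - 3)(p - 2)(p - 1) = 0 at p ∈ {1, 2, 3, 4}; ∂E/∂q = -24(q - 4)(q + 1)(q + 4) = 0 at q ∈ {-4, -1, 4}.
The Hessian is diagonal: diag(E_pp, E_qq). Second derivatives: E_pp(1)=-180, E_pp(2)=60, E_pp(3)=-60, E_pp(4)=180; E_qq(-4)=-576, E_qq(-1)=360, E_qq(4)=-960.
Saddle points occur where the two diagonal entries have opposite signs: (1, -1), (2, -4), (2, 4), (3, -1), (4, -4), (4, 4). Count: 6.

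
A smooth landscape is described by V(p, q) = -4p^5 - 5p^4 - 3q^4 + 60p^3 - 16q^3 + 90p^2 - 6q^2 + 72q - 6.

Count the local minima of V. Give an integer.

2

V separates as a function of p plus a function of q, so ∇V=0 decouples.
∂V/∂p = -20p(p - 3)(p + 1)(p + 3) = 0 at p ∈ {-3, -1, 0, 3}; ∂V/∂q = -12(q - 1)(q + 2)(q + 3) = 0 at q ∈ {-3, -2, 1}.
The Hessian is diagonal: diag(V_pp, V_qq). Second derivatives: V_pp(-3)=720, V_pp(-1)=-160, V_pp(0)=180, V_pp(3)=-1440; V_qq(-3)=-48, V_qq(-2)=36, V_qq(1)=-144.
Local minima occur where both diagonal entries positive: (-3, -2), (0, -2). Count: 2.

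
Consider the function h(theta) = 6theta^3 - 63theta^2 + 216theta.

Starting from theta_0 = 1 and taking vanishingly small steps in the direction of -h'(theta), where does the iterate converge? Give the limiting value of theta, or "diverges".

diverges

h'(theta) = 18(theta - 4)(theta - 3), so h'(1) = 108.
Gradient descent moves in the -h' direction, i.e. theta is decreasing.
There is no critical point below theta=1, and h' keeps the same sign, so the iterate runs off to −∞.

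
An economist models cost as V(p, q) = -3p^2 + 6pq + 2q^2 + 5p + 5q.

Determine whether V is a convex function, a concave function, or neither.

neither

V is quadratic, so its Hessian is the constant matrix H = [[-6, 6], [6, 4]].
det(H) = -60, tr(H) = -2.
det(H) < 0, so H is indefinite: neither convex nor concave.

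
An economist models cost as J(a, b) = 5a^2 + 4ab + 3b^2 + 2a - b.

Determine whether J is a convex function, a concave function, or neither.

J is quadratic, so its Hessian is the constant matrix H = [[10, 4], [4, 6]].
det(H) = 44, tr(H) = 16.
det(H) > 0 and tr(H) > 0, so H is positive definite everywhere: convex.

convex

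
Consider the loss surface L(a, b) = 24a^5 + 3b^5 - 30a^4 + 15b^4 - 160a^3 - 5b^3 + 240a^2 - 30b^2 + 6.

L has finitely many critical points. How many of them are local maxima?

4

L separates as a function of a plus a function of b, so ∇L=0 decouples.
∂L/∂a = 120a(a - 2)(a - 1)(a + 2) = 0 at a ∈ {-2, 0, 1, 2}; ∂L/∂b = 15b(b - 1)(b + 1)(b + 4) = 0 at b ∈ {-4, -1, 0, 1}.
The Hessian is diagonal: diag(L_aa, L_bb). Second derivatives: L_aa(-2)=-2880, L_aa(0)=480, L_aa(1)=-360, L_aa(2)=960; L_bb(-4)=-900, L_bb(-1)=90, L_bb(0)=-60, L_bb(1)=150.
Local maxima occur where both diagonal entries negative: (-2, -4), (-2, 0), (1, -4), (1, 0). Count: 4.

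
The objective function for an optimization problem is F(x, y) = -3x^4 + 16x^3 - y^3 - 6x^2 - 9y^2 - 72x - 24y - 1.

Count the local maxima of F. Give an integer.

F separates as a function of x plus a function of y, so ∇F=0 decouples.
∂F/∂x = -12(x - 3)(x - 2)(x + 1) = 0 at x ∈ {-1, 2, 3}; ∂F/∂y = -3(y + 2)(y + 4) = 0 at y ∈ {-4, -2}.
The Hessian is diagonal: diag(F_xx, F_yy). Second derivatives: F_xx(-1)=-144, F_xx(2)=36, F_xx(3)=-48; F_yy(-4)=6, F_yy(-2)=-6.
Local maxima occur where both diagonal entries negative: (-1, -2), (3, -2). Count: 2.

2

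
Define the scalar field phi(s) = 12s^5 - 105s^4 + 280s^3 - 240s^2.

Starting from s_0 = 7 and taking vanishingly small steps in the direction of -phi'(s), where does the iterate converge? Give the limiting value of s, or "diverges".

phi'(s) = 60s(s - 4)(s - 2)(s - 1), so phi'(7) = 37800.
Gradient descent moves in the -phi' direction, i.e. s is decreasing.
The nearest critical point in that direction is s = 4, where phi'' = 1440 > 0 (a local minimum). The iterate converges there.

4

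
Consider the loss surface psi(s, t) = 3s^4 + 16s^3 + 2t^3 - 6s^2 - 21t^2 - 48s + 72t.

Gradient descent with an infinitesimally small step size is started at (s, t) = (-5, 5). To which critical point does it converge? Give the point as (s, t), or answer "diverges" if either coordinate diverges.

psi is separable, so gradient descent decouples: s follows -∂psi/∂s, t follows -∂psi/∂t.
∂psi/∂s = 12(s - 1)(s + 1)(s + 4); at s=-5 this is -288, so s increases.
∂psi/∂t = 6(t - 4)(t - 3); at t=5 this is 12, so t decreases.
s converges to its nearest critical value -4 (a local min of the s-part); t converges to 4. The iterate converges to (-4, 4).

(-4, 4)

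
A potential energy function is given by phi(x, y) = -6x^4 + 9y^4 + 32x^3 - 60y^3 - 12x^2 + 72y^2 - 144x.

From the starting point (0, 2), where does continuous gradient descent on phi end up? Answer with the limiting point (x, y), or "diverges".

(2, 4)

phi is separable, so gradient descent decouples: x follows -∂phi/∂x, y follows -∂phi/∂y.
∂phi/∂x = -24(x - 3)(x - 2)(x + 1); at x=0 this is -144, so x increases.
∂phi/∂y = 36y(y - 4)(y - 1); at y=2 this is -144, so y increases.
x converges to its nearest critical value 2 (a local min of the x-part); y converges to 4. The iterate converges to (2, 4).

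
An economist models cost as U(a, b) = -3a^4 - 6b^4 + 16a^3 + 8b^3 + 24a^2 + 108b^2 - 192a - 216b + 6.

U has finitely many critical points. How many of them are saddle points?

4

U separates as a function of a plus a function of b, so ∇U=0 decouples.
∂U/∂a = -12(a - 4)(a - 2)(a + 2) = 0 at a ∈ {-2, 2, 4}; ∂U/∂b = -24(b - 3)(b - 1)(b + 3) = 0 at b ∈ {-3, 1, 3}.
The Hessian is diagonal: diag(U_aa, U_bb). Second derivatives: U_aa(-2)=-288, U_aa(2)=96, U_aa(4)=-144; U_bb(-3)=-576, U_bb(1)=192, U_bb(3)=-288.
Saddle points occur where the two diagonal entries have opposite signs: (-2, 1), (2, -3), (2, 3), (4, 1). Count: 4.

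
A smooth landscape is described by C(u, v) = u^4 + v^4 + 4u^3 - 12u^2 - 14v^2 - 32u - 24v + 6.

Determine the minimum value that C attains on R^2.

-175

C(u,v) separates as P(u) + Q(v) + 6, so its minimum is min P + min Q + 6.
P'(u) = 4(u - 2)(u + 1)(u + 4) vanishes at u ∈ {-4, -1, 2}; Q'(v) = 4(v - 3)(v + 1)(v + 2) vanishes at v ∈ {-2, -1, 3}.
Local minima of P (where P''>0): P(-4)=-64, P(2)=-64. Local minima of Q: Q(-2)=8, Q(3)=-117.
So the global minimum of C is P(-4) + Q(3) + 6 = -64 − 117 + 6 = -175, attained at (-4, 3).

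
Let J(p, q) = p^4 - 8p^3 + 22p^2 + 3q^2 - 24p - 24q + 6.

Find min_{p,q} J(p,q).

J(p,q) separates as A(p) + B(q) + 6, so its minimum is min A + min B + 6.
A'(p) = 4(p - 3)(p - 2)(p - 1) vanishes at p ∈ {1, 2, 3}; B'(q) = 6q - 24 vanishes at q ∈ {4}.
Local minima of A (where A''>0): A(1)=-9, A(3)=-9. Local minima of B: B(4)=-48.
So the global minimum of J is A(1) + B(4) + 6 = -9 − 48 + 6 = -51, attained at (1, 4).

-51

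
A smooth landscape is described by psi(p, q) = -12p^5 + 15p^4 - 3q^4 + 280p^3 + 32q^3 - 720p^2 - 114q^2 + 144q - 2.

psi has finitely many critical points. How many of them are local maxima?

4

psi separates as a function of p plus a function of q, so ∇psi=0 decouples.
∂psi/∂p = -60p(p - 3)(p - 2)(p + 4) = 0 at p ∈ {-4, 0, 2, 3}; ∂psi/∂q = -12(q - 4)(q - 3)(q - 1) = 0 at q ∈ {1, 3, 4}.
The Hessian is diagonal: diag(psi_pp, psi_qq). Second derivatives: psi_pp(-4)=10080, psi_pp(0)=-1440, psi_pp(2)=720, psi_pp(3)=-1260; psi_qq(1)=-72, psi_qq(3)=24, psi_qq(4)=-36.
Local maxima occur where both diagonal entries negative: (0, 1), (0, 4), (3, 1), (3, 4). Count: 4.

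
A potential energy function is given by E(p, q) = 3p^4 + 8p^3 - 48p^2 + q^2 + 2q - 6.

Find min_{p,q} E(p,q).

E(p,q) separates as A(p) + B(q) − 6, so its minimum is min A + min B − 6.
A'(p) = 12p(p - 2)(p + 4) vanishes at p ∈ {-4, 0, 2}; B'(q) = 2q + 2 vanishes at q ∈ {-1}.
Local minima of A (where A''>0): A(-4)=-512, A(2)=-80. Local minima of B: B(-1)=-1.
So the global minimum of E is A(-4) + B(-1) − 6 = -512 − 1 − 6 = -519, attained at (-4, -1).

-519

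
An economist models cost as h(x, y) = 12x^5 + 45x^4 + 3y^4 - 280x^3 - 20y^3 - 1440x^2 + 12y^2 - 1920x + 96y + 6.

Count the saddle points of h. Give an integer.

h separates as a function of x plus a function of y, so ∇h=0 decouples.
∂h/∂x = 60(x - 4)(x + 1)(x + 2)(x + 4) = 0 at x ∈ {-4, -2, -1, 4}; ∂h/∂y = 12(y - 4)(y - 2)(y + 1) = 0 at y ∈ {-1, 2, 4}.
The Hessian is diagonal: diag(h_xx, h_yy). Second derivatives: h_xx(-4)=-2880, h_xx(-2)=720, h_xx(-1)=-900, h_xx(4)=14400; h_yy(-1)=180, h_yy(2)=-72, h_yy(4)=120.
Saddle points occur where the two diagonal entries have opposite signs: (-4, -1), (-4, 4), (-2, 2), (-1, -1), (-1, 4), (4, 2). Count: 6.

6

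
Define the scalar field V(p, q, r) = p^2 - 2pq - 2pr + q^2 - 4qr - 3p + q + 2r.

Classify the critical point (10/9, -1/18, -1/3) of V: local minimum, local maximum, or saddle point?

The Hessian is constant: H = [[2, -2, -2], [-2, 2, -4], [-2, -4, 0]].
Leading principal minors: Δ₁ = 2, Δ₂ = 0, Δ₃ = -72.
The minors fit neither the all-positive nor the alternating-sign pattern, so H is indefinite: a saddle point.

saddle point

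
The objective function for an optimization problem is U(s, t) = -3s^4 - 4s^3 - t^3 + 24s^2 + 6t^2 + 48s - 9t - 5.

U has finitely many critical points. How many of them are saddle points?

U separates as a function of s plus a function of t, so ∇U=0 decouples.
∂U/∂s = -12(s - 2)(s + 1)(s + 2) = 0 at s ∈ {-2, -1, 2}; ∂U/∂t = -3(t - 3)(t - 1) = 0 at t ∈ {1, 3}.
The Hessian is diagonal: diag(U_ss, U_tt). Second derivatives: U_ss(-2)=-48, U_ss(-1)=36, U_ss(2)=-144; U_tt(1)=6, U_tt(3)=-6.
Saddle points occur where the two diagonal entries have opposite signs: (-2, 1), (-1, 3), (2, 1). Count: 3.

3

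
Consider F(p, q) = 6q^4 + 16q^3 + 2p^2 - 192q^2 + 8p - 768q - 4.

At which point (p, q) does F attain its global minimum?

F(p,q) separates as A(p) + B(q) − 4, so its minimum is min A + min B − 4.
A'(p) = 4p + 8 vanishes at p ∈ {-2}; B'(q) = 24(q - 4)(q + 2)(q + 4) vanishes at q ∈ {-4, -2, 4}.
Local minima of A (where A''>0): A(-2)=-8. Local minima of B: B(-4)=512, B(4)=-3584.
So the global minimum of F is A(-2) + B(4) − 4 = -8 − 3584 − 4 = -3596, attained at (-2, 4).

(-2, 4)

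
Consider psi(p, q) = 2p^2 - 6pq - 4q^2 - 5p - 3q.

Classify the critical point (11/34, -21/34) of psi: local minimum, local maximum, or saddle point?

The Hessian of psi is constant: H = [[4, -6], [-6, -8]].
det(H) = 4·(-8) − (-6)² = -68.
Since det(H) < 0, H is indefinite and the critical point is a saddle point.

saddle point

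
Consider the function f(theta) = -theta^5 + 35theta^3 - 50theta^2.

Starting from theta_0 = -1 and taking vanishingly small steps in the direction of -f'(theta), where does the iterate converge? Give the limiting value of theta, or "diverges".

f'(theta) = -5theta(theta - 4)(theta - 1)(theta + 5), so f'(-1) = 200.
Gradient descent moves in the -f' direction, i.e. theta is decreasing.
The nearest critical point in that direction is theta = -5, where f'' = 1350 > 0 (a local minimum). The iterate converges there.

-5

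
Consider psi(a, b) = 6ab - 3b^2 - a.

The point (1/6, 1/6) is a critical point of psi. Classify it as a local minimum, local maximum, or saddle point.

The Hessian of psi is constant: H = [[0, 6], [6, -6]].
det(H) = 0·(-6) − 6² = -36.
Since det(H) < 0, H is indefinite and the critical point is a saddle point.

saddle point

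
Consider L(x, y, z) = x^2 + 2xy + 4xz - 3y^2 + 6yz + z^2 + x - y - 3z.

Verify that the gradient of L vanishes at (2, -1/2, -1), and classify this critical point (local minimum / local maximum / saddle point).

saddle point

∇L = (2x + 2y + 4z + 1, 2x - 6y + 6z - 1, 4x + 6y + 2z - 3); substituting (2, -1/2, -1) gives ∇L = (0, 0, 0), so (2, -1/2, -1) is indeed a critical point.
The Hessian is constant: H = [[2, 2, 4], [2, -6, 6], [4, 6, 2]].
Leading principal minors: Δ₁ = 2, Δ₂ = -16, Δ₃ = 88.
The minors fit neither the all-positive nor the alternating-sign pattern, so H is indefinite: a saddle point.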